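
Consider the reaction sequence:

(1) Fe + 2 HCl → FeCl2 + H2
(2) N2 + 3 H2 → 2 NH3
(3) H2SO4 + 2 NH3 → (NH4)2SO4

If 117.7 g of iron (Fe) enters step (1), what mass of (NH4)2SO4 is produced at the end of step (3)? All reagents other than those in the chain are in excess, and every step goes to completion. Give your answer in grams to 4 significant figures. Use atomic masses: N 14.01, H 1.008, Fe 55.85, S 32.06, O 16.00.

M(Fe) = 55.85 g/mol.
M((NH4)2SO4) = 2(14.01) + 8(1.008) + 32.06 + 4(16.00) = 132.144 g/mol.
n(Fe) = 117.7 / 55.85 = 2.1074 mol.
Reaction (1): Fe→H2 ratio 1:1 ⇒ n(H2) = 2.1074 mol.
Reaction (2): H2→NH3 ratio 3:2 ⇒ n(NH3) = 1.4050 mol.
Reaction (3): NH3→(NH4)2SO4 ratio 2:1 ⇒ n((NH4)2SO4) = 0.70248 mol.
Mass of (NH4)2SO4 = 0.70248 × 132.144 = 92.828 g.

92.83 g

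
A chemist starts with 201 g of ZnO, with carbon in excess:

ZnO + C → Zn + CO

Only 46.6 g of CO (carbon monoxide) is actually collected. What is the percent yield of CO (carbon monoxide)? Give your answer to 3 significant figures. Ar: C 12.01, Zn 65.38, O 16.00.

M(ZnO) = 65.38 + 16.00 = 81.38 g/mol.
M(CO) = 12.01 + 16.00 = 28.01 g/mol.
n(ZnO) = 201.0 g / 81.38 g/mol = 2.470 mol.
From the equation the ZnO:CO mole ratio is 1:1, so n(CO) = 2.470 × 1/1 = 2.470 mol.
Mass of CO = 2.470 mol × 28.01 g/mol = 69.18 g.
This is the theoretical yield. Percent yield = 46.6 g / 69.18 g × 100% = 67.36%.

67.4 %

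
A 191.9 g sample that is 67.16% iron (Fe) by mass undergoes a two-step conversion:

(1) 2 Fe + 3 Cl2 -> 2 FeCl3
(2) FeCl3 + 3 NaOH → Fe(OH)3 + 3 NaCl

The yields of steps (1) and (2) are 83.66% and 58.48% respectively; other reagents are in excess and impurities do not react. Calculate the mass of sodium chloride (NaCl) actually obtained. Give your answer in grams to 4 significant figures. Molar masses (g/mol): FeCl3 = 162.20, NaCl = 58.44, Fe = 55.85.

Pure Fe = 191.9 × 0.6716 = 128.88 g.
n(Fe) = 128.88 / 55.85 = 2.3076 mol.
Step 1 (Fe:FeCl3 = 2:2): theoretical n(FeCl3) = 2.3076 mol; at 83.66% yield, n(FeCl3) = 1.9305 mol.
Step 2 (FeCl3:NaCl = 1:3): theoretical n(NaCl) = 5.7916 mol, so theoretical mass = 5.7916 × 58.44 = 338.46 g.
At 58.48% yield, actual mass of NaCl = 338.46 × 0.5848 = 197.93 g.

197.9 g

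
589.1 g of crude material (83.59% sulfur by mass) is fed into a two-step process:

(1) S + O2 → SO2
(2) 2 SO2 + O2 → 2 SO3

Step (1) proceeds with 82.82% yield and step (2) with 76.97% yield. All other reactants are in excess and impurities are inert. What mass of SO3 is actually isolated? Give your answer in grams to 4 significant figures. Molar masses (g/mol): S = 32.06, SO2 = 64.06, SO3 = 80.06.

783.9 g

Pure S = 589.1 × 0.8359 = 492.43 g.
n(S) = 492.43 / 32.06 = 15.360 mol.
Step 1 (S:SO2 = 1:1): theoretical n(SO2) = 15.360 mol; at 82.82% yield, n(SO2) = 12.721 mol.
Step 2 (SO2:SO3 = 2:2): theoretical n(SO3) = 12.721 mol, so theoretical mass = 12.721 × 80.06 = 1018.4 g.
At 76.97% yield, actual mass of SO3 = 1018.4 × 0.7697 = 783.88 g.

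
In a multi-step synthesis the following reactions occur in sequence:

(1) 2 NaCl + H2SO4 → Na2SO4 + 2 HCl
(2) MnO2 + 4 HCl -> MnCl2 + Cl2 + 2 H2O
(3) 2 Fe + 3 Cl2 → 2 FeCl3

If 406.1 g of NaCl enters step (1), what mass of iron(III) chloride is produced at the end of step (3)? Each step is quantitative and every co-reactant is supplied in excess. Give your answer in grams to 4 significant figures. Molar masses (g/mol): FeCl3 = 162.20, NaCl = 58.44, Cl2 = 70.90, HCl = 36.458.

187.9 g

n(NaCl) = 406.1 / 58.44 = 6.9490 mol.
Reaction (1): NaCl→HCl ratio 2:2 ⇒ n(HCl) = 6.9490 mol.
Reaction (2): HCl→Cl2 ratio 4:1 ⇒ n(Cl2) = 1.7373 mol.
Reaction (3): Cl2→FeCl3 ratio 3:2 ⇒ n(FeCl3) = 1.1582 mol.
Mass of FeCl3 = 1.1582 × 162.20 = 187.85 g.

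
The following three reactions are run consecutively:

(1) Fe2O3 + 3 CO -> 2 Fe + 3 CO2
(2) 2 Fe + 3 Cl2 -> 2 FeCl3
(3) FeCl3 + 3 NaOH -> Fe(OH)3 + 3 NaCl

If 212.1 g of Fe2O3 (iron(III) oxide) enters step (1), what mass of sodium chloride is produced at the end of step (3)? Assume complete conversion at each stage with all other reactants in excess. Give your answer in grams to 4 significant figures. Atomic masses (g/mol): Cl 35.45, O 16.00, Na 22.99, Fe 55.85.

465.7 g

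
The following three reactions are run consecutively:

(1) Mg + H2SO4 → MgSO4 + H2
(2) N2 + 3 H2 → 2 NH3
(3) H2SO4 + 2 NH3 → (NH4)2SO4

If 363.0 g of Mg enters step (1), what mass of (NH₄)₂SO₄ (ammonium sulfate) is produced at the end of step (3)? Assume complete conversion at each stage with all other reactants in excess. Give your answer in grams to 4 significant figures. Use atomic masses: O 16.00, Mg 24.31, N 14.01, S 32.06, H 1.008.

657.7 g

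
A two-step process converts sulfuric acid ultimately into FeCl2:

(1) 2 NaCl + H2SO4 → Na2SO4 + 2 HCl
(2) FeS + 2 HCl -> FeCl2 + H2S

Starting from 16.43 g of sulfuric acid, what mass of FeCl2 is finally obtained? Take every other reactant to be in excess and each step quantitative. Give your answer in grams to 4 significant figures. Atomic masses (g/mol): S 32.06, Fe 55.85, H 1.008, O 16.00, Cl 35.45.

21.23 g

M(H2SO4) = 2(1.008) + 32.06 + 4(16.00) = 98.076 g/mol.
M(FeCl2) = 55.85 + 2(35.45) = 126.75 g/mol.
n(H2SO4) = 16.430 / 98.076 = 0.16752 mol.
Step 1 gives a 1:2 ratio of H2SO4 to HCl, so n(HCl) = 0.33505 mol.
In step 2 the HCl:FeCl2 ratio is 2:1, so n(FeCl2) = 0.16752 mol.
Mass of FeCl2 = 0.16752 × 126.75 = 21.234 g.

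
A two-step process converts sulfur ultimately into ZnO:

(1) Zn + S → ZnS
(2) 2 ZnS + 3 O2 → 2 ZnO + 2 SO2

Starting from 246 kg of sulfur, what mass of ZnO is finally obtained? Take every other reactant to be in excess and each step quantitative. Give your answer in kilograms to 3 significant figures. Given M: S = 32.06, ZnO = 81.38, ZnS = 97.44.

624 kg

246 kg = 246000 g.
n(S) = 246000 / 32.06 = 7673 mol.
Step 1 gives a 1:1 ratio of S to ZnS, so n(ZnS) = 7673 mol.
In step 2 the ZnS:ZnO ratio is 2:2, so n(ZnO) = 7673 mol.
Mass of ZnO = 7673 × 81.38 = 624400 g = 624 kg.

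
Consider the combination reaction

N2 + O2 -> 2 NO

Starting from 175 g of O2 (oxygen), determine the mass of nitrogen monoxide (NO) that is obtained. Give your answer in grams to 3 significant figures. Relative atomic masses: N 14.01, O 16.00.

M(O2) = 2(16.00) = 32.00 g/mol.
M(NO) = 14.01 + 16.00 = 30.01 g/mol.
n(O2) = 175.0 g / 32.00 g/mol = 5.469 mol.
From the equation the O2:NO mole ratio is 1:2, so n(NO) = 5.469 × 2/1 = 10.94 mol.
Mass of NO = 10.94 mol × 30.01 g/mol = 328.2 g.

328 g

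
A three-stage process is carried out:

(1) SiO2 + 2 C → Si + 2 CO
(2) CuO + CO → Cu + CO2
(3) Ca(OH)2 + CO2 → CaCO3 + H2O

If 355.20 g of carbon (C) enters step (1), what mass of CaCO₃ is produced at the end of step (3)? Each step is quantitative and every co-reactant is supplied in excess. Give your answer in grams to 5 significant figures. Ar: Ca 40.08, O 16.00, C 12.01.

2960.2 g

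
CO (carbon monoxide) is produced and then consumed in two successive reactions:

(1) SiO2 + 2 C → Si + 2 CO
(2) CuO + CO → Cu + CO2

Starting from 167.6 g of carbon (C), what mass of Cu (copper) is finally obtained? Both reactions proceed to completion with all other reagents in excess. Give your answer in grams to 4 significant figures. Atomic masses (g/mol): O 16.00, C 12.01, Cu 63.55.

886.8 g

M(C) = 12.01 g/mol.
M(Cu) = 63.55 g/mol.
n(C) = 167.60 / 12.01 = 13.955 mol.
Step 1 gives a 2:2 ratio of C to CO, so n(CO) = 13.955 mol.
In step 2 the CO:Cu ratio is 1:1, so n(Cu) = 13.955 mol.
Mass of Cu = 13.955 × 63.55 = 886.84 g.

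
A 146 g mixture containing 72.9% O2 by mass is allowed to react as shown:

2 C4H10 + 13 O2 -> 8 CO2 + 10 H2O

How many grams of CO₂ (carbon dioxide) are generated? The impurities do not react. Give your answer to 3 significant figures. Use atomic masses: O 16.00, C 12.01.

Mass of pure O2 = 146 g × 0.729 = 106.4 g.
M(O2) = 2(16.00) = 32.00 g/mol.
M(CO2) = 12.01 + 2(16.00) = 44.01 g/mol.
n(O2) = 106.4 g / 32.00 g/mol = 3.326 mol.
From the equation the O2:CO2 mole ratio is 13:8, so n(CO2) = 3.326 × 8/13 = 2.047 mol.
Mass of CO2 = 2.047 mol × 44.01 g/mol = 90.08 g.

90.1 g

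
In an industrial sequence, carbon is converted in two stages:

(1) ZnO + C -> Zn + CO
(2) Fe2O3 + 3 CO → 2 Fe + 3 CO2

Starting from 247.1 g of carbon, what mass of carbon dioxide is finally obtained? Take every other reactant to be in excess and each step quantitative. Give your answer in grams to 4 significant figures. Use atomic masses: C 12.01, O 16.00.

M(C) = 12.01 g/mol.
M(CO2) = 12.01 + 2(16.00) = 44.01 g/mol.
n(C) = 247.10 / 12.01 = 20.575 mol.
Step 1 gives a 1:1 ratio of C to CO, so n(CO) = 20.575 mol.
In step 2 the CO:CO2 ratio is 3:3, so n(CO2) = 20.575 mol.
Mass of CO2 = 20.575 × 44.01 = 905.48 g.

905.5 g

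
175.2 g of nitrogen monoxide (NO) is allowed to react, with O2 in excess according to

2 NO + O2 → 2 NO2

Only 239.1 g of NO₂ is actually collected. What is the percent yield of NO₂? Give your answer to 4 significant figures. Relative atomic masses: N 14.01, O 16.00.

89.01 %

M(NO) = 14.01 + 16.00 = 30.01 g/mol.
M(NO2) = 14.01 + 2(16.00) = 46.01 g/mol.
n(NO) = 175.20 g / 30.01 g/mol = 5.8381 mol.
From the equation the NO:NO2 mole ratio is 2:2, so n(NO2) = 5.8381 × 2/2 = 5.8381 mol.
Mass of NO2 = 5.8381 mol × 46.01 g/mol = 268.61 g.
This is the theoretical yield. Percent yield = 239.1 g / 268.61 g × 100% = 89.014%.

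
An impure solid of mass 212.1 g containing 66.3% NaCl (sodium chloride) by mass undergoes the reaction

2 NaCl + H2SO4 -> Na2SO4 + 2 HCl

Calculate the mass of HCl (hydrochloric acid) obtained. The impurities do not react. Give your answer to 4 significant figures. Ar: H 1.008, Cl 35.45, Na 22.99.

87.73 g

Mass of pure NaCl = 212.1 g × 0.663 = 140.62 g.
M(NaCl) = 22.99 + 35.45 = 58.44 g/mol.
M(HCl) = 1.008 + 35.45 = 36.458 g/mol.
n(NaCl) = 140.62 g / 58.44 g/mol = 2.4063 mol.
From the equation the NaCl:HCl mole ratio is 2:2, so n(HCl) = 2.4063 × 2/2 = 2.4063 mol.
Mass of HCl = 2.4063 mol × 36.458 g/mol = 87.728 g.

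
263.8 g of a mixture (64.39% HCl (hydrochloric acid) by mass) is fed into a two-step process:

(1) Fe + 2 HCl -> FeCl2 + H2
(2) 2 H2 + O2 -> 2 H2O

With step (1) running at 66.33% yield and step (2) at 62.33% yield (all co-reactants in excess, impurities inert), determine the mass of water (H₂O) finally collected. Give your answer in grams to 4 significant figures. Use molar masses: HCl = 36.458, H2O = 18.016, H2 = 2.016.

Pure HCl = 263.8 × 0.6439 = 169.86 g.
n(HCl) = 169.86 / 36.458 = 4.6591 mol.
Step 1 (HCl:H2 = 2:1): theoretical n(H2) = 2.3295 mol; at 66.33% yield, n(H2) = 1.5452 mol.
Step 2 (H2:H2O = 2:2): theoretical n(H2O) = 1.5452 mol, so theoretical mass = 1.5452 × 18.016 = 27.838 g.
At 62.33% yield, actual mass of H2O = 27.838 × 0.6233 = 17.351 g.

17.35 g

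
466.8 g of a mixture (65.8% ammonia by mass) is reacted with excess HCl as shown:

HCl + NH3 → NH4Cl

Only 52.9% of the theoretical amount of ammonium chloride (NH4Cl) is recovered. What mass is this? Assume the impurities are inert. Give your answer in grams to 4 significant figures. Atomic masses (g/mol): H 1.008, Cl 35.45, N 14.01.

Pure NH3 available = 466.8 g × 0.658 = 307.15 g.
M(NH3) = 14.01 + 3(1.008) = 17.034 g/mol.
M(NH4Cl) = 14.01 + 4(1.008) + 35.45 = 53.492 g/mol.
n(NH3) = 307.15 g / 17.034 g/mol = 18.032 mol.
From the equation the NH3:NH4Cl mole ratio is 1:1, so n(NH4Cl) = 18.032 × 1/1 = 18.032 mol.
Mass of NH4Cl = 18.032 mol × 53.492 g/mol = 964.56 g.
Actual mass collected = 964.56 g × 0.529 = 510.25 g.

510.3 g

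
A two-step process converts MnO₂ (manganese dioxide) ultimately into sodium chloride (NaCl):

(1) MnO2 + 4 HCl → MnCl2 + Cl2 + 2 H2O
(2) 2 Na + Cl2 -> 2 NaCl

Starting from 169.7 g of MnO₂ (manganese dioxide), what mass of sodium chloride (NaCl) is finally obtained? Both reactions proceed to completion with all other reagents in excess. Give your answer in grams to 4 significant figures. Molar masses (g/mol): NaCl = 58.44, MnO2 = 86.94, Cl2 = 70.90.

n(MnO2) = 169.70 / 86.94 = 1.9519 mol.
Step 1 gives a 1:1 ratio of MnO2 to Cl2, so n(Cl2) = 1.9519 mol.
In step 2 the Cl2:NaCl ratio is 1:2, so n(NaCl) = 3.9038 mol.
Mass of NaCl = 3.9038 × 58.44 = 228.14 g.

228.1 g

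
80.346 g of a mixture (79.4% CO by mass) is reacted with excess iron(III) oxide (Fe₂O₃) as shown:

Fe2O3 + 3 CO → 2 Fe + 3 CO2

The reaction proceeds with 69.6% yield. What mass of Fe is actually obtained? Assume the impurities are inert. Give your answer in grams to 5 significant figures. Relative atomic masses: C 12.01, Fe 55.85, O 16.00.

59.022 g

Pure CO available = 80.346 g × 0.794 = 63.7947 g.
M(CO) = 12.01 + 16.00 = 28.01 g/mol.
M(Fe) = 55.85 g/mol.
n(CO) = 63.7947 g / 28.01 g/mol = 2.27757 mol.
From the equation the CO:Fe mole ratio is 3:2, so n(Fe) = 2.27757 × 2/3 = 1.51838 mol.
Mass of Fe = 1.51838 mol × 55.85 g/mol = 84.8015 g.
Actual mass collected = 84.8015 g × 0.696 = 59.0218 g.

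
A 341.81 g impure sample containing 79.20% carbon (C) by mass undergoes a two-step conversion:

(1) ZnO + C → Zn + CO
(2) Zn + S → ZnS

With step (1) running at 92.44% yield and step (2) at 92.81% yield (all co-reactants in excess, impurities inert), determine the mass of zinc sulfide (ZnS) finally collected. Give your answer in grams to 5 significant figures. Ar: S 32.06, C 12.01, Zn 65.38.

1884.3 g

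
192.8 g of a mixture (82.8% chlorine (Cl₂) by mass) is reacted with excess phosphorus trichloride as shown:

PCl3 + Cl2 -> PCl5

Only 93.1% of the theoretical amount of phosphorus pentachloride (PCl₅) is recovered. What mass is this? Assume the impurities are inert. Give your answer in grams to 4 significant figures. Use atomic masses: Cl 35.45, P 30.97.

436.5 g

Pure Cl2 available = 192.8 g × 0.828 = 159.64 g.
M(Cl2) = 2(35.45) = 70.90 g/mol.
M(PCl5) = 30.97 + 5(35.45) = 208.22 g/mol.
n(Cl2) = 159.64 g / 70.90 g/mol = 2.2516 mol.
From the equation the Cl2:PCl5 mole ratio is 1:1, so n(PCl5) = 2.2516 × 1/1 = 2.2516 mol.
Mass of PCl5 = 2.2516 mol × 208.22 g/mol = 468.83 g.
Actual mass collected = 468.83 g × 0.931 = 436.48 g.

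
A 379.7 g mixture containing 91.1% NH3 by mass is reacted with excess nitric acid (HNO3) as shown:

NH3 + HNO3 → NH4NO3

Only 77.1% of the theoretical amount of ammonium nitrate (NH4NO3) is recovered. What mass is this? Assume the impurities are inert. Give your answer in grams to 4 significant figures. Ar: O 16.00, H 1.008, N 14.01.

1253 g

Pure NH3 available = 379.7 g × 0.911 = 345.91 g.
M(NH3) = 14.01 + 3(1.008) = 17.034 g/mol.
M(NH4NO3) = 2(14.01) + 4(1.008) + 3(16.00) = 80.052 g/mol.
n(NH3) = 345.91 g / 17.034 g/mol = 20.307 mol.
From the equation the NH3:NH4NO3 mole ratio is 1:1, so n(NH4NO3) = 20.307 × 1/1 = 20.307 mol.
Mass of NH4NO3 = 20.307 mol × 80.052 g/mol = 1625.6 g.
Actual mass collected = 1625.6 g × 0.771 = 1253.3 g.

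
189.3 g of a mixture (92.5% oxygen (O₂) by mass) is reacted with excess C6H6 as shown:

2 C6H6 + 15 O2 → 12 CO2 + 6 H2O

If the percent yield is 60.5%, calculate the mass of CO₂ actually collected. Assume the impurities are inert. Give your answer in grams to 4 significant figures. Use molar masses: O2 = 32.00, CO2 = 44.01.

116.6 g

Pure O2 available = 189.3 g × 0.925 = 175.10 g.
n(O2) = 175.10 g / 32.00 g/mol = 5.4720 mol.
From the equation the O2:CO2 mole ratio is 15:12, so n(CO2) = 5.4720 × 12/15 = 4.3776 mol.
Mass of CO2 = 4.3776 mol × 44.01 g/mol = 192.66 g.
Actual mass collected = 192.66 g × 0.605 = 116.56 g.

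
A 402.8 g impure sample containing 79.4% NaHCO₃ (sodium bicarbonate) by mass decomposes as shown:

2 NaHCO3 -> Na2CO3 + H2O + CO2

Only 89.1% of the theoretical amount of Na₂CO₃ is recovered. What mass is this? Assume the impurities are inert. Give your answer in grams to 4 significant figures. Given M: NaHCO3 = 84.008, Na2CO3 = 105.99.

Pure NaHCO3 available = 402.8 g × 0.794 = 319.82 g.
n(NaHCO3) = 319.82 g / 84.008 g/mol = 3.8071 mol.
From the equation the NaHCO3:Na2CO3 mole ratio is 2:1, so n(Na2CO3) = 3.8071 × 1/2 = 1.9035 mol.
Mass of Na2CO3 = 1.9035 mol × 105.99 g/mol = 201.75 g.
Actual mass collected = 201.75 g × 0.891 = 179.76 g.

179.8 g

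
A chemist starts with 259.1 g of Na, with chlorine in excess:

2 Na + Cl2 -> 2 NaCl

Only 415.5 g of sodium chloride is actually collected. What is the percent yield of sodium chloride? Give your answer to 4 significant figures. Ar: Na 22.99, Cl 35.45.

M(Na) = 22.99 g/mol.
M(NaCl) = 22.99 + 35.45 = 58.44 g/mol.
n(Na) = 259.10 g / 22.99 g/mol = 11.270 mol.
From the equation the Na:NaCl mole ratio is 2:2, so n(NaCl) = 11.270 × 2/2 = 11.270 mol.
Mass of NaCl = 11.270 mol × 58.44 g/mol = 658.63 g.
This is the theoretical yield. Percent yield = 415.5 g / 658.63 g × 100% = 63.086%.

63.09 %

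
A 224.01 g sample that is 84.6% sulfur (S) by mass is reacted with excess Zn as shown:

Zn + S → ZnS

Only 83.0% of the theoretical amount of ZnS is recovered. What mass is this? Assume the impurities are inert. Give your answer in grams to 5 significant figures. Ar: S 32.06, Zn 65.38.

Pure S available = 224.01 g × 0.846 = 189.512 g.
M(S) = 32.06 g/mol.
M(ZnS) = 65.38 + 32.06 = 97.44 g/mol.
n(S) = 189.512 g / 32.06 g/mol = 5.91118 mol.
From the equation the S:ZnS mole ratio is 1:1, so n(ZnS) = 5.91118 × 1/1 = 5.91118 mol.
Mass of ZnS = 5.91118 mol × 97.44 g/mol = 575.985 g.
Actual mass collected = 575.985 g × 0.830 = 478.068 g.

478.07 g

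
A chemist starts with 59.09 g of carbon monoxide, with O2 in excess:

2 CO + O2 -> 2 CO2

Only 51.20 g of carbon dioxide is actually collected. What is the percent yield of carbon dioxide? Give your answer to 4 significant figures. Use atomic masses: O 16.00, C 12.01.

55.15 %

M(CO) = 12.01 + 16.00 = 28.01 g/mol.
M(CO2) = 12.01 + 2(16.00) = 44.01 g/mol.
n(CO) = 59.090 g / 28.01 g/mol = 2.1096 mol.
From the equation the CO:CO2 mole ratio is 2:2, so n(CO2) = 2.1096 × 2/2 = 2.1096 mol.
Mass of CO2 = 2.1096 mol × 44.01 g/mol = 92.844 g.
This is the theoretical yield. Percent yield = 51.20 g / 92.844 g × 100% = 55.146%.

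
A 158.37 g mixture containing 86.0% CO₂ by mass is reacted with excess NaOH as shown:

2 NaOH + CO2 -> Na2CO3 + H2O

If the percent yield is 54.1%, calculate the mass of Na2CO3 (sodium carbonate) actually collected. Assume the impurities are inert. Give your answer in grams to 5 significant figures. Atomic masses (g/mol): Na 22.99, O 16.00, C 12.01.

Pure CO2 available = 158.37 g × 0.860 = 136.198 g.
M(CO2) = 12.01 + 2(16.00) = 44.01 g/mol.
M(Na2CO3) = 2(22.99) + 12.01 + 3(16.00) = 105.99 g/mol.
n(CO2) = 136.198 g / 44.01 g/mol = 3.09471 mol.
From the equation the CO2:Na2CO3 mole ratio is 1:1, so n(Na2CO3) = 3.09471 × 1/1 = 3.09471 mol.
Mass of Na2CO3 = 3.09471 mol × 105.99 g/mol = 328.008 g.
Actual mass collected = 328.008 g × 0.541 = 177.453 g.

177.45 g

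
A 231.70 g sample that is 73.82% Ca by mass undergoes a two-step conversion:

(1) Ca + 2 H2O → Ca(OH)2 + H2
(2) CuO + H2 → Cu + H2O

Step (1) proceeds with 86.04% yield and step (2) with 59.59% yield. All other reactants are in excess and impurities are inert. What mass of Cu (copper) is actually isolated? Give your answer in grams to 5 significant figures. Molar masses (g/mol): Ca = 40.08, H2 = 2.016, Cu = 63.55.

139.05 g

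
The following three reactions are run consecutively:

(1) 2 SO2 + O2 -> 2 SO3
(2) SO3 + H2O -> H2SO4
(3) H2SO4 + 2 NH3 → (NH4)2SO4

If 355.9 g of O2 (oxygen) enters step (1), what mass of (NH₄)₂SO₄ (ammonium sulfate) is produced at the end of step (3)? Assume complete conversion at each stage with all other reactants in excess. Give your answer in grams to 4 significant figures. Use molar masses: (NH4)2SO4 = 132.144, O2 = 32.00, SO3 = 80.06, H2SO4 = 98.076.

n(O2) = 355.9 / 32.00 = 11.122 mol.
Reaction (1): O2→SO3 ratio 1:2 ⇒ n(SO3) = 22.244 mol.
Reaction (2): SO3→H2SO4 ratio 1:1 ⇒ n(H2SO4) = 22.244 mol.
Reaction (3): H2SO4→(NH4)2SO4 ratio 1:1 ⇒ n((NH4)2SO4) = 22.244 mol.
Mass of (NH4)2SO4 = 22.244 × 132.144 = 2939.4 g.

2939 g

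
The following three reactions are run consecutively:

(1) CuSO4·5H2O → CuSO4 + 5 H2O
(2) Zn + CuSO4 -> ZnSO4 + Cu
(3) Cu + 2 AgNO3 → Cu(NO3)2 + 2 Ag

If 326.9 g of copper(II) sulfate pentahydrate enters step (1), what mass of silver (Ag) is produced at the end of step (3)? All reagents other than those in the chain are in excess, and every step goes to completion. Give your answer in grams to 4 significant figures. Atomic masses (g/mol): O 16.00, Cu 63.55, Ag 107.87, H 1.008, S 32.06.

282.5 g

M(CuSO4·5H2O) = 63.55 + 32.06 + 9(16.00) + 10(1.008) = 249.69 g/mol.
M(Ag) = 107.87 g/mol.
n(CuSO4·5H2O) = 326.9 / 249.69 = 1.3092 mol.
Reaction (1): CuSO4·5H2O→CuSO4 ratio 1:1 ⇒ n(CuSO4) = 1.3092 mol.
Reaction (2): CuSO4→Cu ratio 1:1 ⇒ n(Cu) = 1.3092 mol.
Reaction (3): Cu→Ag ratio 1:2 ⇒ n(Ag) = 2.6184 mol.
Mass of Ag = 2.6184 × 107.87 = 282.45 g.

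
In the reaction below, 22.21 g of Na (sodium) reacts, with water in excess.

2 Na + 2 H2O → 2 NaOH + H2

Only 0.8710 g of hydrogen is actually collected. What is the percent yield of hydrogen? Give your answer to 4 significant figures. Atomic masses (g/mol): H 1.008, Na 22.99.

M(Na) = 22.99 g/mol.
M(H2) = 2(1.008) = 2.016 g/mol.
n(Na) = 22.210 g / 22.99 g/mol = 0.96607 mol.
From the equation the Na:H2 mole ratio is 2:1, so n(H2) = 0.96607 × 1/2 = 0.48304 mol.
Mass of H2 = 0.48304 mol × 2.016 g/mol = 0.97380 g.
This is the theoretical yield. Percent yield = 0.8710 g / 0.97380 g × 100% = 89.443%.

89.44 %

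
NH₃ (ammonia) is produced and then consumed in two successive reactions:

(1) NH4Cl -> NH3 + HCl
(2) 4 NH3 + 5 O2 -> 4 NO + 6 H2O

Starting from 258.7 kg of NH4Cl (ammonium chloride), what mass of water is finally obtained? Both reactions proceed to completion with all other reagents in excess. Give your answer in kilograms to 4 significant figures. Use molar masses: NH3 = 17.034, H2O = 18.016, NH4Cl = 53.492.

130.7 kg

258.7 kg = 258700 g.
n(NH4Cl) = 258700 / 53.492 = 4836.2 mol.
Step 1 gives a 1:1 ratio of NH4Cl to NH3, so n(NH3) = 4836.2 mol.
In step 2 the NH3:H2O ratio is 4:6, so n(H2O) = 7254.4 mol.
Mass of H2O = 7254.4 × 18.016 = 130690 g = 130.7 kg.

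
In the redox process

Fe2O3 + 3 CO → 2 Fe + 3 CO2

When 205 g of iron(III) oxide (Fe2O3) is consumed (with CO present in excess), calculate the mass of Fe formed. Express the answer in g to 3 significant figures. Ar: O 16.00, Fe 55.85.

143 g

M(Fe2O3) = 2(55.85) + 3(16.00) = 159.70 g/mol.
M(Fe) = 55.85 g/mol.
n(Fe2O3) = 205.0 g / 159.70 g/mol = 1.284 mol.
From the equation the Fe2O3:Fe mole ratio is 1:2, so n(Fe) = 1.284 × 2/1 = 2.567 mol.
Mass of Fe = 2.567 mol × 55.85 g/mol = 143.4 g.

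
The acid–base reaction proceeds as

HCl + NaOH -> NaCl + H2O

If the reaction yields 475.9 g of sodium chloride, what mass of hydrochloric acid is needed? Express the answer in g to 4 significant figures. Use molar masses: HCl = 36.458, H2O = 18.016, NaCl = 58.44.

n(NaCl) = 475.90 g / 58.44 g/mol = 8.1434 mol.
From the equation the NaCl:HCl mole ratio is 1:1, so n(HCl) = 8.1434 × 1/1 = 8.1434 mol.
Mass of HCl = 8.1434 mol × 36.458 g/mol = 296.89 g.

296.9 g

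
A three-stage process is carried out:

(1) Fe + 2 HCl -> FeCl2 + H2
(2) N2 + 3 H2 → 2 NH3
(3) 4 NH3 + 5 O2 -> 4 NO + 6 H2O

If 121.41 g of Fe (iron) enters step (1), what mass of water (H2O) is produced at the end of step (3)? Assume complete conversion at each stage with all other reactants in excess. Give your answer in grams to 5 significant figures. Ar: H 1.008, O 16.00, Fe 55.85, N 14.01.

39.164 g

M(Fe) = 55.85 g/mol.
M(H2O) = 2(1.008) + 16.00 = 18.016 g/mol.
n(Fe) = 121.41 / 55.85 = 2.17386 mol.
Reaction (1): Fe→H2 ratio 1:1 ⇒ n(H2) = 2.17386 mol.
Reaction (2): H2→NH3 ratio 3:2 ⇒ n(NH3) = 1.44924 mol.
Reaction (3): NH3→H2O ratio 4:6 ⇒ n(H2O) = 2.17386 mol.
Mass of H2O = 2.17386 × 18.016 = 39.1642 g.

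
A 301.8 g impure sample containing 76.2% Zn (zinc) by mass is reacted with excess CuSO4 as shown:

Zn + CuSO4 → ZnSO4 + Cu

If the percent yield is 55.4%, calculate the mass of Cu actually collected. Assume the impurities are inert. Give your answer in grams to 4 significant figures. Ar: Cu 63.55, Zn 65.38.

123.8 g

Pure Zn available = 301.8 g × 0.762 = 229.97 g.
M(Zn) = 65.38 g/mol.
M(Cu) = 63.55 g/mol.
n(Zn) = 229.97 g / 65.38 g/mol = 3.5175 mol.
From the equation the Zn:Cu mole ratio is 1:1, so n(Cu) = 3.5175 × 1/1 = 3.5175 mol.
Mass of Cu = 3.5175 mol × 63.55 g/mol = 223.53 g.
Actual mass collected = 223.53 g × 0.554 = 123.84 g.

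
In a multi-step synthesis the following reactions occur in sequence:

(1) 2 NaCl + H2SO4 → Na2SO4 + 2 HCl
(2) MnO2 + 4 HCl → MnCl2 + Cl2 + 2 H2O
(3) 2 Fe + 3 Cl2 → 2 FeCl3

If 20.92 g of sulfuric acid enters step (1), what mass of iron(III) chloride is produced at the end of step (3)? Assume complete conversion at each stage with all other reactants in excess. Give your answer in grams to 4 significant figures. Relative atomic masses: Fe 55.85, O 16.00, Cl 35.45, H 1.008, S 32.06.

11.53 g

M(H2SO4) = 2(1.008) + 32.06 + 4(16.00) = 98.076 g/mol.
M(FeCl3) = 55.85 + 3(35.45) = 162.20 g/mol.
n(H2SO4) = 20.92 / 98.076 = 0.21330 mol.
Reaction (1): H2SO4→HCl ratio 1:2 ⇒ n(HCl) = 0.42661 mol.
Reaction (2): HCl→Cl2 ratio 4:1 ⇒ n(Cl2) = 0.10665 mol.
Reaction (3): Cl2→FeCl3 ratio 3:2 ⇒ n(FeCl3) = 0.071101 mol.
Mass of FeCl3 = 0.071101 × 162.20 = 11.533 g.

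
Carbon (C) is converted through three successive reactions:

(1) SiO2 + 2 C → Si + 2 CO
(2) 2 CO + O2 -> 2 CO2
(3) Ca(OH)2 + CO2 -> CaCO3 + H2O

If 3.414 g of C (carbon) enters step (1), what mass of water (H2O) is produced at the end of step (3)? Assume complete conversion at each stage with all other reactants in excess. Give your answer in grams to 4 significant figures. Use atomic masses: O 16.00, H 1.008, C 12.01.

M(C) = 12.01 g/mol.
M(H2O) = 2(1.008) + 16.00 = 18.016 g/mol.
n(C) = 3.414 / 12.01 = 0.28426 mol.
Reaction (1): C→CO ratio 2:2 ⇒ n(CO) = 0.28426 mol.
Reaction (2): CO→CO2 ratio 2:2 ⇒ n(CO2) = 0.28426 mol.
Reaction (3): CO2→H2O ratio 1:1 ⇒ n(H2O) = 0.28426 mol.
Mass of H2O = 0.28426 × 18.016 = 5.1213 g.

5.121 g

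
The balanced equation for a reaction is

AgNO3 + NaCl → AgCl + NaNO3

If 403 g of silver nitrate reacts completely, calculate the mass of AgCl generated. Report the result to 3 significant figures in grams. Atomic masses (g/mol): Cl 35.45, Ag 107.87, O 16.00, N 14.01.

340 g

M(AgNO3) = 107.87 + 14.01 + 3(16.00) = 169.88 g/mol.
M(AgCl) = 107.87 + 35.45 = 143.32 g/mol.
n(AgNO3) = 403.0 g / 169.88 g/mol = 2.372 mol.
From the equation the AgNO3:AgCl mole ratio is 1:1, so n(AgCl) = 2.372 × 1/1 = 2.372 mol.
Mass of AgCl = 2.372 mol × 143.32 g/mol = 340.0 g.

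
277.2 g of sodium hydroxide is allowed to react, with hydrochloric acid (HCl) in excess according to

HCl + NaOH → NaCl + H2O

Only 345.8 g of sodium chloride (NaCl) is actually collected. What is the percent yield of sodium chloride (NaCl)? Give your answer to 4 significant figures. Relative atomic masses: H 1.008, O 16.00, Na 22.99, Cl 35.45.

M(NaOH) = 22.99 + 16.00 + 1.008 = 39.998 g/mol.
M(NaCl) = 22.99 + 35.45 = 58.44 g/mol.
n(NaOH) = 277.20 g / 39.998 g/mol = 6.9303 mol.
From the equation the NaOH:NaCl mole ratio is 1:1, so n(NaCl) = 6.9303 × 1/1 = 6.9303 mol.
Mass of NaCl = 6.9303 mol × 58.44 g/mol = 405.01 g.
This is the theoretical yield. Percent yield = 345.8 g / 405.01 g × 100% = 85.381%.

85.38 %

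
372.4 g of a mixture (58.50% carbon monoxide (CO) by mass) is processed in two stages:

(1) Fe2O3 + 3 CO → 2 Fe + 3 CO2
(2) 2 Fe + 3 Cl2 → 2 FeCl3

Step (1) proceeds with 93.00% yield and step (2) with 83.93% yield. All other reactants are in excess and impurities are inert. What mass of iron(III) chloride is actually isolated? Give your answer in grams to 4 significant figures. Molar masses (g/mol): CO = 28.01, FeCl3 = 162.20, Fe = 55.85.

Pure CO = 372.4 × 0.5850 = 217.85 g.
n(CO) = 217.85 / 28.01 = 7.7777 mol.
Step 1 (CO:Fe = 3:2): theoretical n(Fe) = 5.1851 mol; at 93.00% yield, n(Fe) = 4.8222 mol.
Step 2 (Fe:FeCl3 = 2:2): theoretical n(FeCl3) = 4.8222 mol, so theoretical mass = 4.8222 × 162.20 = 782.16 g.
At 83.93% yield, actual mass of FeCl3 = 782.16 × 0.8393 = 656.47 g.

656.5 g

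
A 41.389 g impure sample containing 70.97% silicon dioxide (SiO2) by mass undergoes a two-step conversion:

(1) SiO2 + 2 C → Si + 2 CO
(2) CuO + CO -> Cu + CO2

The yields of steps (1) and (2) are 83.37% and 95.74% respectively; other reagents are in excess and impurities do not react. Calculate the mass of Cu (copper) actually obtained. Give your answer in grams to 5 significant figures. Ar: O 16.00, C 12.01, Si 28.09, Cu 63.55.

Pure SiO2 = 41.389 × 0.7097 = 29.3738 g.
M(SiO2) = 28.09 + 2(16.00) = 60.09 g/mol.
M(Cu) = 63.55 g/mol.
n(SiO2) = 29.3738 / 60.09 = 0.488830 mol.
Step 1 (SiO2:CO = 1:2): theoretical n(CO) = 0.977659 mol; at 83.37% yield, n(CO) = 0.815075 mol.
Step 2 (CO:Cu = 1:1): theoretical n(Cu) = 0.815075 mol, so theoretical mass = 0.815075 × 63.55 = 51.7980 g.
At 95.74% yield, actual mass of Cu = 51.7980 × 0.9574 = 49.5914 g.

49.591 g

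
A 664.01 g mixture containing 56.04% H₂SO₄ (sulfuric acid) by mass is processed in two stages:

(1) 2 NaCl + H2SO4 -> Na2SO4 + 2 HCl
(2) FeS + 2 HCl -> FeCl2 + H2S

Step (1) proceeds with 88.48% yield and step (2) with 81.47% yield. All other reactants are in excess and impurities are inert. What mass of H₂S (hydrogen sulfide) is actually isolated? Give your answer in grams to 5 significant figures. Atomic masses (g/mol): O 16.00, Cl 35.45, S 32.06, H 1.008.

93.197 g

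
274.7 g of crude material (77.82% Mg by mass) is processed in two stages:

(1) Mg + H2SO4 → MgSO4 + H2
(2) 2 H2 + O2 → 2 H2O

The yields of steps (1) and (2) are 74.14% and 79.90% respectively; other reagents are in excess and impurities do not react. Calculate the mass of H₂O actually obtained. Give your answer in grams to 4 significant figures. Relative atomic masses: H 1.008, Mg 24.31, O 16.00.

Pure Mg = 274.7 × 0.7782 = 213.77 g.
M(Mg) = 24.31 g/mol.
M(H2O) = 2(1.008) + 16.00 = 18.016 g/mol.
n(Mg) = 213.77 / 24.31 = 8.7936 mol.
Step 1 (Mg:H2 = 1:1): theoretical n(H2) = 8.7936 mol; at 74.14% yield, n(H2) = 6.5195 mol.
Step 2 (H2:H2O = 2:2): theoretical n(H2O) = 6.5195 mol, so theoretical mass = 6.5195 × 18.016 = 117.46 g.
At 79.90% yield, actual mass of H2O = 117.46 × 0.7990 = 93.847 g.

93.85 g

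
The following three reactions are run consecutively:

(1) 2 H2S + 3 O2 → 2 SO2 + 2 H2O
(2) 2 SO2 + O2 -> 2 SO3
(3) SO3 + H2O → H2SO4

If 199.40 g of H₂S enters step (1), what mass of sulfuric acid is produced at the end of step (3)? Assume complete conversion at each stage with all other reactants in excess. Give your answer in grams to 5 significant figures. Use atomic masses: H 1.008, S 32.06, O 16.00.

M(H2S) = 2(1.008) + 32.06 = 34.076 g/mol.
M(H2SO4) = 2(1.008) + 32.06 + 4(16.00) = 98.076 g/mol.
n(H2S) = 199.40 / 34.076 = 5.85163 mol.
Reaction (1): H2S→SO2 ratio 2:2 ⇒ n(SO2) = 5.85163 mol.
Reaction (2): SO2→SO3 ratio 2:2 ⇒ n(SO3) = 5.85163 mol.
Reaction (3): SO3→H2SO4 ratio 1:1 ⇒ n(H2SO4) = 5.85163 mol.
Mass of H2SO4 = 5.85163 × 98.076 = 573.904 g.

573.90 g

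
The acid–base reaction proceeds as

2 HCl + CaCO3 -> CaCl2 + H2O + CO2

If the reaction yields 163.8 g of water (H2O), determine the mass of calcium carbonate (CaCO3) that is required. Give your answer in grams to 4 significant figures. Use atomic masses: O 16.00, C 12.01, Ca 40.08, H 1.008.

910.0 g

M(H2O) = 2(1.008) + 16.00 = 18.016 g/mol.
M(CaCO3) = 40.08 + 12.01 + 3(16.00) = 100.09 g/mol.
n(H2O) = 163.80 g / 18.016 g/mol = 9.0919 mol.
From the equation the H2O:CaCO3 mole ratio is 1:1, so n(CaCO3) = 9.0919 × 1/1 = 9.0919 mol.
Mass of CaCO3 = 9.0919 mol × 100.09 g/mol = 910.01 g.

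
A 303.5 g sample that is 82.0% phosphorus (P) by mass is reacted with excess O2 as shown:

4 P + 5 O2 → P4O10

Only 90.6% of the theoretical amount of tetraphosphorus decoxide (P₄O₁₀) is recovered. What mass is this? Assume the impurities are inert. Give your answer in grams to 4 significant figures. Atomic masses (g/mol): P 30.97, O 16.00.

516.7 g

Pure P available = 303.5 g × 0.820 = 248.87 g.
M(P) = 30.97 g/mol.
M(P4O10) = 4(30.97) + 10(16.00) = 283.88 g/mol.
n(P) = 248.87 g / 30.97 g/mol = 8.0358 mol.
From the equation the P:P4O10 mole ratio is 4:1, so n(P4O10) = 8.0358 × 1/4 = 2.0090 mol.
Mass of P4O10 = 2.0090 mol × 283.88 g/mol = 570.30 g.
Actual mass collected = 570.30 g × 0.906 = 516.70 g.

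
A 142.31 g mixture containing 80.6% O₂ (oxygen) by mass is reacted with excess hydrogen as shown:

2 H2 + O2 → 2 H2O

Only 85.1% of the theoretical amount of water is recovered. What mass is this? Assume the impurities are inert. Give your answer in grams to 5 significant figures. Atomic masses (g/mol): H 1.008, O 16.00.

Pure O2 available = 142.31 g × 0.806 = 114.702 g.
M(O2) = 2(16.00) = 32.00 g/mol.
M(H2O) = 2(1.008) + 16.00 = 18.016 g/mol.
n(O2) = 114.702 g / 32.00 g/mol = 3.58443 mol.
From the equation the O2:H2O mole ratio is 1:2, so n(H2O) = 3.58443 × 2/1 = 7.16887 mol.
Mass of H2O = 7.16887 mol × 18.016 g/mol = 129.154 g.
Actual mass collected = 129.154 g × 0.851 = 109.910 g.

109.91 g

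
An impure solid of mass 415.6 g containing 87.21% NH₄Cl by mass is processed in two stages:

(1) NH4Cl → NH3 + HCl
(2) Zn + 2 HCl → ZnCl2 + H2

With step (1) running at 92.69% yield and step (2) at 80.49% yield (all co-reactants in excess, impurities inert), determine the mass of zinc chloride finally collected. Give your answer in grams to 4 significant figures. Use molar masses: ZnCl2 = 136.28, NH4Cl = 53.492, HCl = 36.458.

Pure NH4Cl = 415.6 × 0.8721 = 362.44 g.
n(NH4Cl) = 362.44 / 53.492 = 6.7757 mol.
Step 1 (NH4Cl:HCl = 1:1): theoretical n(HCl) = 6.7757 mol; at 92.69% yield, n(HCl) = 6.2804 mol.
Step 2 (HCl:ZnCl2 = 2:1): theoretical n(ZnCl2) = 3.1402 mol, so theoretical mass = 3.1402 × 136.28 = 427.95 g.
At 80.49% yield, actual mass of ZnCl2 = 427.95 × 0.8049 = 344.45 g.

344.5 g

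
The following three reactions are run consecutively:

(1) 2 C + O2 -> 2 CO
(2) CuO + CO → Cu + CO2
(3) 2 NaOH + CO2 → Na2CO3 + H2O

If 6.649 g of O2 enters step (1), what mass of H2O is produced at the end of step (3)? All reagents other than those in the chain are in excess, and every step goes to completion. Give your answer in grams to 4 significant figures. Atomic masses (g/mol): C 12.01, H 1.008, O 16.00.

7.487 g

M(O2) = 2(16.00) = 32.00 g/mol.
M(H2O) = 2(1.008) + 16.00 = 18.016 g/mol.
n(O2) = 6.649 / 32.00 = 0.20778 mol.
Reaction (1): O2→CO ratio 1:2 ⇒ n(CO) = 0.41556 mol.
Reaction (2): CO→CO2 ratio 1:1 ⇒ n(CO2) = 0.41556 mol.
Reaction (3): CO2→H2O ratio 1:1 ⇒ n(H2O) = 0.41556 mol.
Mass of H2O = 0.41556 × 18.016 = 7.4868 g.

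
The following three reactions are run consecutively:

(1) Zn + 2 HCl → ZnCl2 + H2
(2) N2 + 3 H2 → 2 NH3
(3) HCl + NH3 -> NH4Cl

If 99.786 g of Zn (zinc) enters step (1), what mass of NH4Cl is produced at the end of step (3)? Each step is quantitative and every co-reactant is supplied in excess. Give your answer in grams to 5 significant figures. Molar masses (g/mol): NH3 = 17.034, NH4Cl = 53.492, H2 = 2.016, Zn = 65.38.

54.428 g

n(Zn) = 99.786 / 65.38 = 1.52625 mol.
Reaction (1): Zn→H2 ratio 1:1 ⇒ n(H2) = 1.52625 mol.
Reaction (2): H2→NH3 ratio 3:2 ⇒ n(NH3) = 1.01750 mol.
Reaction (3): NH3→NH4Cl ratio 1:1 ⇒ n(NH4Cl) = 1.01750 mol.
Mass of NH4Cl = 1.01750 × 53.492 = 54.4280 g.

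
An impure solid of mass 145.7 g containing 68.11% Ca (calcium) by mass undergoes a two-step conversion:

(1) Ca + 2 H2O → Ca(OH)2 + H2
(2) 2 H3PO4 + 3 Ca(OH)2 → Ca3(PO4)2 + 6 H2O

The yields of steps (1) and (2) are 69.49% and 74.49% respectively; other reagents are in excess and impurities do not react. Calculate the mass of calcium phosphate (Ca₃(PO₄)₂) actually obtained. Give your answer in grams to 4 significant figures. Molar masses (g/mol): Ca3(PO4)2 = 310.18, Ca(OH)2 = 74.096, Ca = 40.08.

132.5 g

Pure Ca = 145.7 × 0.6811 = 99.236 g.
n(Ca) = 99.236 / 40.08 = 2.4760 mol.
Step 1 (Ca:Ca(OH)2 = 1:1): theoretical n(Ca(OH)2) = 2.4760 mol; at 69.49% yield, n(Ca(OH)2) = 1.7205 mol.
Step 2 (Ca(OH)2:Ca3(PO4)2 = 3:1): theoretical n(Ca3(PO4)2) = 0.57351 mol, so theoretical mass = 0.57351 × 310.18 = 177.89 g.
At 74.49% yield, actual mass of Ca3(PO4)2 = 177.89 × 0.7449 = 132.51 g.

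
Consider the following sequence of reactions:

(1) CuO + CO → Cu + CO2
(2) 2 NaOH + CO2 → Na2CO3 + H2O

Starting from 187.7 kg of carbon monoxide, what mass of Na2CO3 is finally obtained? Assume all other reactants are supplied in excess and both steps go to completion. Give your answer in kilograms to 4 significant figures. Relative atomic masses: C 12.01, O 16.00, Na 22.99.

710.3 kg

M(CO) = 12.01 + 16.00 = 28.01 g/mol.
M(Na2CO3) = 2(22.99) + 12.01 + 3(16.00) = 105.99 g/mol.
187.7 kg = 187700 g.
n(CO) = 187700 / 28.01 = 6701.2 mol.
Step 1 gives a 1:1 ratio of CO to CO2, so n(CO2) = 6701.2 mol.
In step 2 the CO2:Na2CO3 ratio is 1:1, so n(Na2CO3) = 6701.2 mol.
Mass of Na2CO3 = 6701.2 × 105.99 = 710260 g = 710.3 kg.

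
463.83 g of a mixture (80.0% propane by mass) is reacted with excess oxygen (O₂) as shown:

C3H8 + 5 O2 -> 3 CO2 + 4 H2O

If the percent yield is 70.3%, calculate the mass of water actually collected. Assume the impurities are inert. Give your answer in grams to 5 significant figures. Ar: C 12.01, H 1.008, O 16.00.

Pure C3H8 available = 463.83 g × 0.800 = 371.064 g.
M(C3H8) = 3(12.01) + 8(1.008) = 44.094 g/mol.
M(H2O) = 2(1.008) + 16.00 = 18.016 g/mol.
n(C3H8) = 371.064 g / 44.094 g/mol = 8.41529 mol.
From the equation the C3H8:H2O mole ratio is 1:4, so n(H2O) = 8.41529 × 4/1 = 33.6612 mol.
Mass of H2O = 33.6612 mol × 18.016 g/mol = 606.440 g.
Actual mass collected = 606.440 g × 0.703 = 426.327 g.

426.33 g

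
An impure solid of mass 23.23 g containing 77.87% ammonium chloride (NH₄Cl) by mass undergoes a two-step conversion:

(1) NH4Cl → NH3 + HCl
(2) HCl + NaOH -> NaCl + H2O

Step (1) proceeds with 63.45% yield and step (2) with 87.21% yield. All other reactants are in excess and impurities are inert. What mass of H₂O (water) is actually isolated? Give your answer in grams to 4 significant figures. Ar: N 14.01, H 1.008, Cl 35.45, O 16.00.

3.371 g

Pure NH4Cl = 23.23 × 0.7787 = 18.089 g.
M(NH4Cl) = 14.01 + 4(1.008) + 35.45 = 53.492 g/mol.
M(H2O) = 2(1.008) + 16.00 = 18.016 g/mol.
n(NH4Cl) = 18.089 / 53.492 = 0.33817 mol.
Step 1 (NH4Cl:HCl = 1:1): theoretical n(HCl) = 0.33817 mol; at 63.45% yield, n(HCl) = 0.21457 mol.
Step 2 (HCl:H2O = 1:1): theoretical n(H2O) = 0.21457 mol, so theoretical mass = 0.21457 × 18.016 = 3.8656 g.
At 87.21% yield, actual mass of H2O = 3.8656 × 0.8721 = 3.3712 g.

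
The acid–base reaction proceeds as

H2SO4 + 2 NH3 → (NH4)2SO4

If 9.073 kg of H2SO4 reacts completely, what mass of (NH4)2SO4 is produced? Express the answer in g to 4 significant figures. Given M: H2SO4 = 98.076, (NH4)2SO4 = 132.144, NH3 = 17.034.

12220 g

Convert: 9.073 kg = 9073.0 g.
n(H2SO4) = 9073.0 g / 98.076 g/mol = 92.510 mol.
From the equation the H2SO4:(NH4)2SO4 mole ratio is 1:1, so n((NH4)2SO4) = 92.510 × 1/1 = 92.510 mol.
Mass of (NH4)2SO4 = 92.510 mol × 132.144 g/mol = 12225 g.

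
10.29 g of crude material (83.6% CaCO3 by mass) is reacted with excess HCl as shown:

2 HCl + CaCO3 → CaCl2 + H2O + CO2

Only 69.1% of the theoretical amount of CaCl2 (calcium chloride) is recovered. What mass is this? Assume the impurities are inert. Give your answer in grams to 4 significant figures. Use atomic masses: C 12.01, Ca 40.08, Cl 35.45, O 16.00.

Pure CaCO3 available = 10.29 g × 0.836 = 8.6024 g.
M(CaCO3) = 40.08 + 12.01 + 3(16.00) = 100.09 g/mol.
M(CaCl2) = 40.08 + 2(35.45) = 110.98 g/mol.
n(CaCO3) = 8.6024 g / 100.09 g/mol = 0.085947 mol.
From the equation the CaCO3:CaCl2 mole ratio is 1:1, so n(CaCl2) = 0.085947 × 1/1 = 0.085947 mol.
Mass of CaCl2 = 0.085947 mol × 110.98 g/mol = 9.5384 g.
Actual mass collected = 9.5384 g × 0.691 = 6.5910 g.

6.591 g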